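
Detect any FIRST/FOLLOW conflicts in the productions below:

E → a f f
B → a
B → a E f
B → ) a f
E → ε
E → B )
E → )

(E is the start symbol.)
A FIRST/FOLLOW conflict occurs when a non-terminal N has a nullable alternative N → β (β ⇒* ε) and another alternative N → α with FIRST(α) ∩ FOLLOW(N) ≠ ∅: on such a lookahead the parser cannot decide between expanding α and letting N vanish via β.

Nullable non-terminals: E.
FIRST sets used below: FIRST(B) = { ')', 'a' }

E: nullable alternative(s) E → ε; FOLLOW(E) = { $, 'f' }
  E → a f f: FIRST \ {ε} = { 'a' } — disjoint from FOLLOW(E)
  E → ε: FIRST \ {ε} = { } — this is the only nullable alternative, skip
  E → B ): FIRST \ {ε} = { ')', 'a' } — disjoint from FOLLOW(E)
  E → ): FIRST \ {ε} = { ')' } — disjoint from FOLLOW(E)

B has no nullable alternative, so no FIRST/FOLLOW check is needed there.

No FIRST/FOLLOW conflicts found.

Answer: No FIRST/FOLLOW conflicts.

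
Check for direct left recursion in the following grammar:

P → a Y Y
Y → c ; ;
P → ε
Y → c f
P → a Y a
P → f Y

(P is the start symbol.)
Direct left recursion occurs when N → N α for some non-terminal N (the right-hand side begins with the left-hand side itself).

P → a Y Y: starts with a
Y → c ; ;: starts with c
P → ε: starts with ε
Y → c f: starts with c
P → a Y a: starts with a
P → f Y: starts with f

No direct left recursion found.

Answer: No direct left recursion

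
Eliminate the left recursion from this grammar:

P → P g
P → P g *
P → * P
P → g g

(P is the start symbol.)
P → * P P'
P → g g P'
P' → g P'
P' → g * P'
P' → ε

P is directly left-recursive. The standard transformation for
  A → A α₁ | ... | A α_m | β₁ | ... | β_n
is
  A  → β₁ A' | ... | β_n A'
  A' → α₁ A' | ... | α_m A' | ε

P → * P becomes P → * P P'
P → g g becomes P → g g P'
P → P g becomes P' → g P'
P → P g * becomes P' → g * P'
Add P' → ε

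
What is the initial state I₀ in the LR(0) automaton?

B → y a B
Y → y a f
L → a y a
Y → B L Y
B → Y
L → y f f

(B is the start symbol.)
{ [B → . Y], [B → . y a B], [B' → . B], [Y → . B L Y], [Y → . y a f] }

First, augment the grammar with B' → B
I₀ = CLOSURE({ [B' → . B] }):
  [B' → . B] has the dot before B: add [B → . y a B], [B → . Y]
  [B → . Y] has the dot before Y: add [Y → . y a f], [Y → . B L Y]
No further items can be added.

I₀ = { [B → . Y], [B → . y a B], [B' → . B], [Y → . B L Y], [Y → . y a f] }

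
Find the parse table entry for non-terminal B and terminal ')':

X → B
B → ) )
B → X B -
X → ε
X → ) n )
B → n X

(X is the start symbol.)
B → ) ), B → X B -

To find M[B, ')'], we find productions for B where ')' is in the predict set (PREDICT(N → α) = (FIRST(α) \ {ε}) ∪ (FOLLOW(N) if α ⇒* ε)).

Relevant sets:
  FIRST(X) = { ')', 'n', ε }
  FIRST(B) = { ')', 'n' }

B → ) ): PREDICT = { ')' }
  ')' is in predict set, so this production goes in M[B, ')']
B → X B -: PREDICT = { ')', 'n' }
  ')' is in predict set, so this production goes in M[B, ')']
B → n X: PREDICT = { 'n' }

M[B, ')'] = B → ) ), B → X B -  (a multiply-defined cell — the grammar is not LL(1))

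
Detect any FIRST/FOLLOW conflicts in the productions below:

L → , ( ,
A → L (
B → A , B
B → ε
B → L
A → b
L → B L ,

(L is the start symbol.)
A FIRST/FOLLOW conflict occurs when a non-terminal N has a nullable alternative N → β (β ⇒* ε) and another alternative N → α with FIRST(α) ∩ FOLLOW(N) ≠ ∅: on such a lookahead the parser cannot decide between expanding α and letting N vanish via β.

Nullable non-terminals: B.
FIRST sets used below: FIRST(A) = { ',', 'b' }, FIRST(L) = { ',', 'b' }

B: nullable alternative(s) B → ε; FOLLOW(B) = { ',', 'b' }
  B → A , B: FIRST \ {ε} = { ',', 'b' } — overlaps FOLLOW(B) on { ',', 'b' }: CONFLICT
  B → ε: FIRST \ {ε} = { } — this is the only nullable alternative, skip
  B → L: FIRST \ {ε} = { ',', 'b' } — overlaps FOLLOW(B) on { ',', 'b' }: CONFLICT

A, L have no nullable alternative, so no FIRST/FOLLOW check is needed there.

So the grammar has 2 FIRST/FOLLOW conflicts (marked CONFLICT above).

Answer: Yes. B → A ',' B with FOLLOW(B) on { ',', 'b' }; B → L with FOLLOW(B) on { ',', 'b' }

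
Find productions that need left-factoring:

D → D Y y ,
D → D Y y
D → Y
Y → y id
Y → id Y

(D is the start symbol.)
Left-factoring is needed when two productions for the same non-terminal
share a common prefix on the right-hand side.

Productions for D:
  D → D Y y ,
  D → D Y y
  D → Y
Productions for Y:
  Y → y id
  Y → id Y

Found common prefix 'D Y y' in productions for D

Answer: Yes, D has productions with common prefix 'D Y y'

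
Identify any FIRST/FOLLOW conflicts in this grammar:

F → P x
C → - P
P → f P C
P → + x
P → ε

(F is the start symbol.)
No FIRST/FOLLOW conflicts.

A FIRST/FOLLOW conflict occurs when a non-terminal N has a nullable alternative N → β (β ⇒* ε) and another alternative N → α with FIRST(α) ∩ FOLLOW(N) ≠ ∅: on such a lookahead the parser cannot decide between expanding α and letting N vanish via β.

Nullable non-terminals: P.

P: nullable alternative(s) P → ε; FOLLOW(P) = { '-', 'x' }
  P → f P C: FIRST \ {ε} = { 'f' } — disjoint from FOLLOW(P)
  P → + x: FIRST \ {ε} = { '+' } — disjoint from FOLLOW(P)
  P → ε: FIRST \ {ε} = { } — this is the only nullable alternative, skip

C, F have no nullable alternative, so no FIRST/FOLLOW check is needed there.

No FIRST/FOLLOW conflicts found.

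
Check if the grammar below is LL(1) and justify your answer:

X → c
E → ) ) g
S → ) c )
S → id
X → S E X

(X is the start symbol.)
A grammar is LL(1) if for each non-terminal N with multiple productions, the predict sets of those productions are pairwise disjoint, where PREDICT(N → α) = (FIRST(α) \ {ε}) ∪ (FOLLOW(N) if α ⇒* ε).

Relevant sets:
  FIRST(S) = { ')', 'id' }

For X:
  PREDICT(X → c) = { 'c' }
  PREDICT(X → S E X) = { ')', 'id' }
For S:
  PREDICT(S → ')' c ')') = { ')' }
  PREDICT(S → id) = { 'id' }
E has a single production, so nothing to check there.

All predict sets are disjoint. The grammar IS LL(1).

Answer: Yes, the grammar is LL(1).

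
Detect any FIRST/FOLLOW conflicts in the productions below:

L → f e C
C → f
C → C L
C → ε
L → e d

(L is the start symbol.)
Yes. C → f with FOLLOW(C) on { 'f' }; C → C L with FOLLOW(C) on { 'e', 'f' }

Nullable non-terminals: C.
FIRST sets used below: FIRST(C) = { 'e', 'f', ε }, FIRST(L) = { 'e', 'f' }

C: nullable alternative(s) C → ε; FOLLOW(C) = { $, 'e', 'f' }
  C → f: FIRST \ {ε} = { 'f' } — overlaps FOLLOW(C) on { 'f' }: CONFLICT
  C → C L: FIRST \ {ε} = { 'e', 'f' } — overlaps FOLLOW(C) on { 'e', 'f' }: CONFLICT
  C → ε: FIRST \ {ε} = { } — this is the only nullable alternative, skip

L has no nullable alternative, so no FIRST/FOLLOW check is needed there.

So the grammar has 2 FIRST/FOLLOW conflicts (marked CONFLICT above).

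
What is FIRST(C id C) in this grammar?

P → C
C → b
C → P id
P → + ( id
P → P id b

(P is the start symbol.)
FIRST sets of the non-terminals involved (from the grammar, by fixed-point iteration):
  FIRST(C) = { '+', 'b' }

To compute FIRST(C id C), process the symbols left to right:
Symbol C is a non-terminal. Add FIRST(C) \ {ε} = { '+', 'b' }
C is not nullable (ε ∉ FIRST(C)), so stop here.
FIRST(C id C) = { '+', 'b' }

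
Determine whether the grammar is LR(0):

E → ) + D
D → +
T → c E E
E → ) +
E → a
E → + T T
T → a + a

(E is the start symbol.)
No. Shift-reduce conflict between [E → ) + .] and [D → . +]

A grammar is LR(0) if no state in the canonical LR(0) collection has:
  - both a shift item (dot before a terminal) and a complete item (shift-reduce conflict), or
  - two or more complete items (reduce-reduce conflict; the accept item [E' → E .] counts as a complete item here).

Augment with E' → E and build the canonical LR(0) collection (I0 = CLOSURE({[E' → . E]}), then GOTO on every symbol after a dot until no new states appear). It has 16 states:
  I0: { [E → . ) + D], [E → . ) +], [E → . + T T], [E → . a], [E' → . E] }  — shift
  I1: { [E → ) . + D], [E → ) . +] }  — shift
  I2: { [E → + . T T], [T → . a + a], [T → . c E E] }  — shift
  I3: { [E' → E .] }  — accept
  I4: { [E → a .] }  — reduce
  I5: { [E → + T . T], [T → . a + a], [T → . c E E] }  — shift
  I6: { [T → a . + a] }  — shift
  I7: { [E → . ) + D], [E → . ) +], [E → . + T T], [E → . a], [T → c . E E] }  — shift
  I8: { [E → . ) + D], [E → . ) +], [E → . + T T], [E → . a], [T → c E . E] }  — shift
  I9: { [T → c E E .] }  — reduce
  I10: { [T → a + . a] }  — shift
  I11: { [T → a + a .] }  — reduce
  I12: { [E → + T T .] }  — reduce
  I13: { [D → . +], [E → ) + . D], [E → ) + .] }  — shift, reduce
  I14: { [D → + .] }  — reduce
  I15: { [E → ) + D .] }  — reduce

Conflict in state I13:
  Shift-reduce conflict between [E → ) + .] and [D → . +]
So the grammar is NOT LR(0).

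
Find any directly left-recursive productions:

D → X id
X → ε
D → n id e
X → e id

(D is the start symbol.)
Direct left recursion occurs when N → N α for some non-terminal N (the right-hand side begins with the left-hand side itself).

D → X id: starts with X
X → ε: starts with ε
D → n id e: starts with n
X → e id: starts with e

No direct left recursion found.

Answer: No direct left recursion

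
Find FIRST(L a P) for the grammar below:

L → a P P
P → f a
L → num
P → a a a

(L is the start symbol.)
FIRST sets of the non-terminals involved (from the grammar, by fixed-point iteration):
  FIRST(L) = { 'a', 'num' }

To compute FIRST(L a P), process the symbols left to right:
Symbol L is a non-terminal. Add FIRST(L) \ {ε} = { 'a', 'num' }
L is not nullable (ε ∉ FIRST(L)), so stop here.
FIRST(L a P) = { 'a', 'num' }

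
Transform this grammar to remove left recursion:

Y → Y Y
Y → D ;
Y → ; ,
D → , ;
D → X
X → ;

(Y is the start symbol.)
Y → D ; Y'
Y → ; , Y'
Y' → Y Y'
Y' → ε
D → , ;
D → X
X → ;

Y is directly left-recursive. The standard transformation for
  A → A α₁ | ... | A α_m | β₁ | ... | β_n
is
  A  → β₁ A' | ... | β_n A'
  A' → α₁ A' | ... | α_m A' | ε

Y → D ; becomes Y → D ; Y'
Y → ; , becomes Y → ; , Y'
Y → Y Y becomes Y' → Y Y'
Add Y' → ε

Productions for other non-terminals are unchanged:
  D → , ;
  D → X
  X → ;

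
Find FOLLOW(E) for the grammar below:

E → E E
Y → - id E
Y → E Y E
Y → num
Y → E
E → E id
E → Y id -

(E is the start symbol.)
{ $, '-', 'id', 'num' }

E is the start symbol, so $ ∈ FOLLOW(E).
In E → E E: E is followed by E, add FIRST(E) \ {ε} = { '-', 'num' }
In E → E E: E is at the end; this adds FOLLOW(E) to itself — nothing new
In Y → - id E: E is at the end, add FOLLOW(Y)
In Y → E Y E: E is followed by Y E, add FIRST(Y E) \ {ε} = { '-', 'num' }
In Y → E Y E: E is at the end, add FOLLOW(Y)
In Y → E: E is at the end, add FOLLOW(Y)
In E → E id: E is followed by id, add FIRST(id) \ {ε} = { 'id' }

The FOLLOW sets referred to above (computed the same way, to a fixed point):
  FOLLOW(Y) = { '-', 'id', 'num' }

Taking the union: FOLLOW(E) = { $, '-', 'id', 'num' }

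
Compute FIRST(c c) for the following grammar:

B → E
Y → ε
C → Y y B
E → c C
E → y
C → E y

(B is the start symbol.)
To compute FIRST(c c), process the symbols left to right:
Symbol c is a terminal. Add 'c' and stop.
FIRST(c c) = { 'c' }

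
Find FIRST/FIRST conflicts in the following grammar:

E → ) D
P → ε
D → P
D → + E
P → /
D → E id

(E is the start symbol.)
No FIRST/FIRST conflicts.

A FIRST/FIRST conflict occurs when two productions N → α and N → β for the same non-terminal have FIRST(α) ∩ FIRST(β) ≠ ∅ (with ε ∈ FIRST of a nullable right-hand side, so two nullable alternatives also conflict).

FIRST sets of the non-terminals at (or reachable through a nullable prefix from) the front of some alternative:
  FIRST(P) = { '/', ε }
  FIRST(E) = { ')' }

Productions for P:
  P → ε: FIRST = { ε }
  P → /: FIRST = { '/' }
Productions for D:
  D → P: FIRST = { '/', ε }
  D → + E: FIRST = { '+' }
  D → E id: FIRST = { ')' }
E has only one production, so no FIRST/FIRST conflict is possible there.

All alternatives of each non-terminal have pairwise disjoint FIRST sets.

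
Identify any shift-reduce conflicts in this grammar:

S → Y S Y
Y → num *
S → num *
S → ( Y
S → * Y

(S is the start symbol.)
No shift-reduce conflicts

A shift-reduce conflict occurs when an LR(0) state has both:
  - a complete (reduce) item [A → α .] (dot at the end), and
  - a shift item [B → β . c γ] (dot before a terminal).

Augment with S' → S and build the canonical LR(0) collection (I0 = CLOSURE({[S' → . S]}), then GOTO on every symbol after a dot until no new states appear). It has 13 states:
  I0: { [S → . ( Y], [S → . * Y], [S → . Y S Y], [S → . num *], [S' → . S], [Y → . num *] }  — shift
  I1: { [S → ( . Y], [Y → . num *] }  — shift
  I2: { [S → * . Y], [Y → . num *] }  — shift
  I3: { [S' → S .] }  — accept
  I4: { [S → . ( Y], [S → . * Y], [S → . Y S Y], [S → . num *], [S → Y . S Y], [Y → . num *] }  — shift
  I5: { [S → num . *], [Y → num . *] }  — shift
  I6: { [S → num * .], [Y → num * .] }  — 2 reduces
  I7: { [S → Y S . Y], [Y → . num *] }  — shift
  I8: { [S → Y S Y .] }  — reduce
  I9: { [Y → num . *] }  — shift
  I10: { [Y → num * .] }  — reduce
  I11: { [S → * Y .] }  — reduce
  I12: { [S → ( Y .] }  — reduce

No state contains both a complete item and a shift item.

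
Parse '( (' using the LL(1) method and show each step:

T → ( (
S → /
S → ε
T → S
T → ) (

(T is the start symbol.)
LL(1) parsing maintains a stack (initially the start symbol over $) and the input. At each step: if the stack top is a terminal, match it against the current input token; if it is a non-terminal N, replace it with the RHS of M[N, lookahead] (the unique production whose predict set contains the lookahead).

Stack is shown with the top on the left.

Stack  Input  Action
--------------------
T $    ( ( $  output T → ( (
( ( $  ( ( $  match '('
( $    ( $    match '('
$      $      accept

The string is accepted.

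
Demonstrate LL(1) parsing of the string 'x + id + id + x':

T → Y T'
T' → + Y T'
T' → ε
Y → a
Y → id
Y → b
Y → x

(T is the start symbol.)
LL(1) parsing maintains a stack (initially the start symbol over $) and the input. At each step: if the stack top is a terminal, match it against the current input token; if it is a non-terminal N, replace it with the RHS of M[N, lookahead] (the unique production whose predict set contains the lookahead).

Stack is shown with the top on the left.

Stack     Input              Action
-----------------------------------
T $       x + id + id + x $  output T → Y T'
Y T' $    x + id + id + x $  output Y → x
x T' $    x + id + id + x $  match 'x'
T' $      + id + id + x $    output T' → + Y T'
+ Y T' $  + id + id + x $    match '+'
Y T' $    id + id + x $      output Y → id
id T' $   id + id + x $      match 'id'
T' $      + id + x $         output T' → + Y T'
+ Y T' $  + id + x $         match '+'
Y T' $    id + x $           output Y → id
id T' $   id + x $           match 'id'
T' $      + x $              output T' → + Y T'
+ Y T' $  + x $              match '+'
Y T' $    x $                output Y → x
x T' $    x $                match 'x'
T' $      $                  output T' → ε
$         $                  accept

The string is accepted.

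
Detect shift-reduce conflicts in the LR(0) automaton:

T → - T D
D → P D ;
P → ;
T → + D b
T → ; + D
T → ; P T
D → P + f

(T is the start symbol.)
A shift-reduce conflict occurs when an LR(0) state has both:
  - a complete (reduce) item [A → α .] (dot at the end), and
  - a shift item [B → β . c γ] (dot before a terminal).

Augment with T' → T and build the canonical LR(0) collection (I0 = CLOSURE({[T' → . T]}), then GOTO on every symbol after a dot until no new states appear). It has 19 states:
  I0: { [T → . + D b], [T → . - T D], [T → . ; + D], [T → . ; P T], [T' → . T] }  — shift
  I1: { [D → . P + f], [D → . P D ;], [P → . ;], [T → + . D b] }  — shift
  I2: { [T → - . T D], [T → . + D b], [T → . - T D], [T → . ; + D], [T → . ; P T] }  — shift
  I3: { [P → . ;], [T → ; . + D], [T → ; . P T] }  — shift
  I4: { [T' → T .] }  — accept
  I5: { [D → . P + f], [D → . P D ;], [P → . ;], [T → ; + . D] }  — shift
  I6: { [P → ; .] }  — reduce
  I7: { [T → . + D b], [T → . - T D], [T → . ; + D], [T → . ; P T], [T → ; P . T] }  — shift
  I8: { [T → ; P T .] }  — reduce
  I9: { [T → ; + D .] }  — reduce
  I10: { [D → . P + f], [D → . P D ;], [D → P . + f], [D → P . D ;], [P → . ;] }  — shift
  I11: { [D → P + . f] }  — shift
  I12: { [D → P D . ;] }  — shift
  I13: { [D → P D ; .] }  — reduce
  I14: { [D → P + f .] }  — reduce
  I15: { [D → . P + f], [D → . P D ;], [P → . ;], [T → - T . D] }  — shift
  I16: { [T → - T D .] }  — reduce
  I17: { [T → + D . b] }  — shift
  I18: { [T → + D b .] }  — reduce

No state contains both a complete item and a shift item.

Answer: No shift-reduce conflicts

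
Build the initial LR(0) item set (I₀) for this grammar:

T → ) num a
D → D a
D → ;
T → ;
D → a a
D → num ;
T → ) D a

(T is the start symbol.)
{ [T → . ) D a], [T → . ) num a], [T → . ;], [T' → . T] }

First, augment the grammar with T' → T
I₀ = CLOSURE({ [T' → . T] }):
  [T' → . T] has the dot before T: add [T → . ) num a], [T → . ;], [T → . ) D a]
No further items can be added.

I₀ = { [T → . ) D a], [T → . ) num a], [T → . ;], [T' → . T] }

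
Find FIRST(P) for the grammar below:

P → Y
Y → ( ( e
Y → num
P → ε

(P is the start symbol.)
To compute FIRST(P), examine every production with P on the left-hand side, reading each right-hand side left to right until a non-nullable symbol is reached.

FIRST sets of the other non-terminals involved (by the same procedure, iterated to a fixed point):
  FIRST(Y) = { '(', 'num' }

From P → Y:
  - Y is a non-terminal: add FIRST(Y) \ {ε} = { '(', 'num' }
    Y is not nullable, so stop
From P → ε:
  - ε-production, so ε ∈ FIRST(P)

Collecting: FIRST(P) = { '(', 'num', ε }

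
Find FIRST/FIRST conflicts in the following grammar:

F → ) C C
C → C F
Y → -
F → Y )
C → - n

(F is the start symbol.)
Yes. C → C F / C → '-' n on { '-' }

A FIRST/FIRST conflict occurs when two productions N → α and N → β for the same non-terminal have FIRST(α) ∩ FIRST(β) ≠ ∅ (with ε ∈ FIRST of a nullable right-hand side, so two nullable alternatives also conflict).

FIRST sets of the non-terminals at (or reachable through a nullable prefix from) the front of some alternative:
  FIRST(Y) = { '-' }
  FIRST(C) = { '-' }

Productions for F:
  F → ) C C: FIRST = { ')' }
  F → Y ): FIRST = { '-' }
Productions for C:
  C → C F: FIRST = { '-' }
  C → - n: FIRST = { '-' }
Y has only one production, so no FIRST/FIRST conflict is possible there.

Conflict for C: C → C F and C → - n
  Overlap: { '-' }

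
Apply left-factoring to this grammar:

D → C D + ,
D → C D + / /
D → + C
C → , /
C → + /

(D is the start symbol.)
Left-factoring transforms A → αβ₁ | αβ₂ into A → αA' and A' → β₁ | β₂
(α is the longest common prefix among the alternatives). Repeat until
no nonterminal has two alternatives with a common prefix.

Round 1: D has alternatives sharing prefix 'C D +'. Introduce D': D → C D + D'
  Add: D' → ,
  Add: D' → / /

No remaining common prefixes — done.

Resulting grammar:
D → C D + D'
D' → ,
D' → / /
D → + C
C → , /
C → + /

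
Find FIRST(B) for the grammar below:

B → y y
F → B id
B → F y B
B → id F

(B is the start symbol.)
To compute FIRST(B), examine every production with B on the left-hand side, reading each right-hand side left to right until a non-nullable symbol is reached.

FIRST sets of the other non-terminals involved (by the same procedure, iterated to a fixed point):
  FIRST(F) = { 'id', 'y' }

From B → y y:
  - y is a terminal: add 'y' and stop
From B → F y B:
  - F is a non-terminal: add FIRST(F) \ {ε} = { 'id', 'y' }
    F is not nullable, so stop
From B → id F:
  - id is a terminal: add 'id' and stop

Collecting: FIRST(B) = { 'id', 'y' }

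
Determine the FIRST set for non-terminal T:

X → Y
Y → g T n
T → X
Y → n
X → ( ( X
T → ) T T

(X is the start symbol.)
FIRST sets of the other non-terminals involved (by the same procedure, iterated to a fixed point):
  FIRST(X) = { '(', 'g', 'n' }

From T → X:
  - X is a non-terminal: add FIRST(X) \ {ε} = { '(', 'g', 'n' }
    X is not nullable, so stop
From T → ) T T:
  - ')' is a terminal: add ')' and stop

Collecting: FIRST(T) = { '(', ')', 'g', 'n' }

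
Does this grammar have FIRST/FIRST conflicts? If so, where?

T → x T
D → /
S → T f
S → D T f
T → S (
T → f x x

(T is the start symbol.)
A FIRST/FIRST conflict occurs when two productions N → α and N → β for the same non-terminal have FIRST(α) ∩ FIRST(β) ≠ ∅ (with ε ∈ FIRST of a nullable right-hand side, so two nullable alternatives also conflict).

FIRST sets of the non-terminals at (or reachable through a nullable prefix from) the front of some alternative:
  FIRST(S) = { '/', 'f', 'x' }
  FIRST(T) = { '/', 'f', 'x' }
  FIRST(D) = { '/' }

Productions for T:
  T → x T: FIRST = { 'x' }
  T → S (: FIRST = { '/', 'f', 'x' }
  T → f x x: FIRST = { 'f' }
Productions for S:
  S → T f: FIRST = { '/', 'f', 'x' }
  S → D T f: FIRST = { '/' }
D has only one production, so no FIRST/FIRST conflict is possible there.

Conflict for T: T → x T and T → S (
  Overlap: { 'x' }
Conflict for T: T → S ( and T → f x x
  Overlap: { 'f' }
Conflict for S: S → T f and S → D T f
  Overlap: { '/' }

Answer: Yes. T → x T / T → S '(' on { 'x' }; T → S '(' / T → f x x on { 'f' }; S → T f / S → D T f on { '/' }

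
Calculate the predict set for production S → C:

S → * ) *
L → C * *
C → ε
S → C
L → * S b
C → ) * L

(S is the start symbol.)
PREDICT(S → C) = (FIRST(RHS) \ {ε}) ∪ (FOLLOW(S) if ε ∈ FIRST(RHS), i.e. RHS ⇒* ε)
FIRST(C) = { ')', ε }
FIRST(C) = { ')', ε }
ε ∈ FIRST(C) (the right-hand side is nullable), so add FOLLOW(S) = { $, 'b' }
PREDICT(S → C) = { $, ')', 'b' }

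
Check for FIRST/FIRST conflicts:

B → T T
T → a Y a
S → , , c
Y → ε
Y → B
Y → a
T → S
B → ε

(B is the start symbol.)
FIRST sets of the non-terminals at (or reachable through a nullable prefix from) the front of some alternative:
  FIRST(T) = { ',', 'a' }
  FIRST(S) = { ',' }
  FIRST(B) = { ',', 'a', ε }

Productions for B:
  B → T T: FIRST = { ',', 'a' }
  B → ε: FIRST = { ε }
Productions for T:
  T → a Y a: FIRST = { 'a' }
  T → S: FIRST = { ',' }
Productions for Y:
  Y → ε: FIRST = { ε }
  Y → B: FIRST = { ',', 'a', ε }
  Y → a: FIRST = { 'a' }
S has only one production, so no FIRST/FIRST conflict is possible there.

Conflict for Y: Y → ε and Y → B
  Overlap: { ε }
Conflict for Y: Y → B and Y → a
  Overlap: { 'a' }

Answer: Yes. Y → ε / Y → B on { ε }; Y → B / Y → a on { 'a' }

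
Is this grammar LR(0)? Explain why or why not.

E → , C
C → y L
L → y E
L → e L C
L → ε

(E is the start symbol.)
No. Shift-reduce conflict between [L → .] and [L → . e L C]

A grammar is LR(0) if no state in the canonical LR(0) collection has:
  - both a shift item (dot before a terminal) and a complete item (shift-reduce conflict), or
  - two or more complete items (reduce-reduce conflict; the accept item [E' → E .] counts as a complete item here).

Augment with E' → E and build the canonical LR(0) collection (I0 = CLOSURE({[E' → . E]}), then GOTO on every symbol after a dot until no new states appear). It has 11 states:
  I0: { [E → . , C], [E' → . E] }  — shift
  I1: { [C → . y L], [E → , . C] }  — shift
  I2: { [E' → E .] }  — accept
  I3: { [E → , C .] }  — reduce
  I4: { [C → y . L], [L → . e L C], [L → . y E], [L → .] }  — shift, reduce
  I5: { [C → y L .] }  — reduce
  I6: { [L → . e L C], [L → . y E], [L → .], [L → e . L C] }  — shift, reduce
  I7: { [E → . , C], [L → y . E] }  — shift
  I8: { [L → y E .] }  — reduce
  I9: { [C → . y L], [L → e L . C] }  — shift
  I10: { [L → e L C .] }  — reduce

Conflict in state I4:
  Shift-reduce conflict between [L → .] and [L → . e L C]
So the grammar is NOT LR(0).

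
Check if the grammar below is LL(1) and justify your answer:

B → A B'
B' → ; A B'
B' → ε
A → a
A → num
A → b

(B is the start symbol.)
Yes, the grammar is LL(1).

Relevant sets:
  FOLLOW(B') = { $ }

For B':
  PREDICT(B' → ';' A B') = { ';' }
  PREDICT(B' → ε) = { $ }
For A:
  PREDICT(A → a) = { 'a' }
  PREDICT(A → num) = { 'num' }
  PREDICT(A → b) = { 'b' }
B has a single production, so nothing to check there.

All predict sets are disjoint. The grammar IS LL(1).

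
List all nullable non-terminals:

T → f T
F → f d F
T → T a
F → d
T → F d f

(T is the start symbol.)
There are no ε-productions, so no non-terminal can derive ε.
No non-terminals are nullable.

Answer: None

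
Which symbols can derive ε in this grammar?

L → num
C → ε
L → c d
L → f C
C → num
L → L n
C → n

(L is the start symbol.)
ε-productions: C → ε
So C is immediately nullable.
No further non-terminal can be added: every production for the remaining non-terminals contains a terminal or a non-nullable non-terminal.
Nullable = { 'C' }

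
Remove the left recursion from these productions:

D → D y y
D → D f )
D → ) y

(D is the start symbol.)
D → ) y D'
D' → y y D'
D' → f ) D'
D' → ε

D is directly left-recursive. The standard transformation for
  A → A α₁ | ... | A α_m | β₁ | ... | β_n
is
  A  → β₁ A' | ... | β_n A'
  A' → α₁ A' | ... | α_m A' | ε

D → ) y becomes D → ) y D'
D → D y y becomes D' → y y D'
D → D f ) becomes D' → f ) D'
Add D' → ε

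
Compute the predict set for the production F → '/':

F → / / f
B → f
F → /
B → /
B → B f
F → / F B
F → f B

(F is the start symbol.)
{ '/' }

PREDICT(F → '/') = (FIRST(RHS) \ {ε}) ∪ (FOLLOW(F) if ε ∈ FIRST(RHS), i.e. RHS ⇒* ε)
FIRST('/') = { '/' }
ε ∉ FIRST('/'), so FOLLOW(F) is not added.
PREDICT(F → '/') = { '/' }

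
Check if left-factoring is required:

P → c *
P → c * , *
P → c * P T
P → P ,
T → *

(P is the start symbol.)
Left-factoring is needed when two productions for the same non-terminal
share a common prefix on the right-hand side.

Productions for P:
  P → c *
  P → c * , *
  P → c * P T
  P → P ,

Found common prefix 'c *' in productions for P

Answer: Yes, P has productions with common prefix 'c *'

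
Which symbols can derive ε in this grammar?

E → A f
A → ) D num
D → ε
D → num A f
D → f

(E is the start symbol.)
A non-terminal is nullable if it can derive ε (the empty string): either it has an ε-production, or it has a production whose right-hand side consists entirely of nullable non-terminals.

ε-productions: D → ε
So D is immediately nullable.
No further non-terminal can be added: every production for the remaining non-terminals contains a terminal or a non-nullable non-terminal.
Nullable = { 'D' }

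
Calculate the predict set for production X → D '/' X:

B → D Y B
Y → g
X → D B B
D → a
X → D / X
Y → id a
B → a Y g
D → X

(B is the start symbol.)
{ 'a' }

PREDICT(X → D '/' X) = (FIRST(RHS) \ {ε}) ∪ (FOLLOW(X) if ε ∈ FIRST(RHS), i.e. RHS ⇒* ε)
FIRST(D) = { 'a' }
FIRST(D '/' X) = { 'a' }
ε ∉ FIRST(D '/' X), so FOLLOW(X) is not added.
PREDICT(X → D '/' X) = { 'a' }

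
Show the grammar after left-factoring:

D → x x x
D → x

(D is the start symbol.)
D → x D'
D' → x x
D' → ε

Left-factoring transforms A → αβ₁ | αβ₂ into A → αA' and A' → β₁ | β₂
(α is the longest common prefix among the alternatives). Repeat until
no nonterminal has two alternatives with a common prefix.

Round 1: D has alternatives sharing prefix 'x'. Introduce D': D → x D'
  Add: D' → x x
  Add: D' → ε

No remaining common prefixes — done.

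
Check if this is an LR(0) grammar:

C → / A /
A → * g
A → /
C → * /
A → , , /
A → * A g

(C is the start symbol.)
Yes, the grammar is LR(0)

A grammar is LR(0) if no state in the canonical LR(0) collection has:
  - both a shift item (dot before a terminal) and a complete item (shift-reduce conflict), or
  - two or more complete items (reduce-reduce conflict; the accept item [C' → C .] counts as a complete item here).

Augment with C' → C and build the canonical LR(0) collection (I0 = CLOSURE({[C' → . C]}), then GOTO on every symbol after a dot until no new states appear). It has 15 states:
  I0: { [C → . * /], [C → . / A /], [C' → . C] }  — shift
  I1: { [C → * . /] }  — shift
  I2: { [A → . * A g], [A → . * g], [A → . , , /], [A → . /], [C → / . A /] }  — shift
  I3: { [C' → C .] }  — accept
  I4: { [A → * . A g], [A → * . g], [A → . * A g], [A → . * g], [A → . , , /], [A → . /] }  — shift
  I5: { [A → , . , /] }  — shift
  I6: { [A → / .] }  — reduce
  I7: { [C → / A . /] }  — shift
  I8: { [C → / A / .] }  — reduce
  I9: { [A → , , . /] }  — shift
  I10: { [A → , , / .] }  — reduce
  I11: { [A → * A . g] }  — shift
  I12: { [A → * g .] }  — reduce
  I13: { [A → * A g .] }  — reduce
  I14: { [C → * / .] }  — reduce

Every state is either a pure shift/goto state or contains exactly one complete item and nothing to shift — no conflicts. The grammar is LR(0).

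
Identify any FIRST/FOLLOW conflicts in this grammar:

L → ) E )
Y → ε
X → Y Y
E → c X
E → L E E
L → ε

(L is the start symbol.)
Nullable non-terminals: L, X, Y.

L: nullable alternative(s) L → ε; FOLLOW(L) = { $, ')', 'c' }
  L → ) E ): FIRST \ {ε} = { ')' } — overlaps FOLLOW(L) on { ')' }: CONFLICT
  L → ε: FIRST \ {ε} = { } — this is the only nullable alternative, skip
X has a nullable alternative but only one production, so nothing to check.
Y has a nullable alternative but only one production, so nothing to check.

E has no nullable alternative, so no FIRST/FOLLOW check is needed there.

So the grammar has 1 FIRST/FOLLOW conflict (marked CONFLICT above).

Answer: Yes. L → ')' E ')' with FOLLOW(L) on { ')' }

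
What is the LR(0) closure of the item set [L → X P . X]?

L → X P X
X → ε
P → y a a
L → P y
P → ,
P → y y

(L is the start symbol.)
Start with: [L → X P . X]
  [L → X P . X] has the dot before X: add [X → .]
No further items can be added.

CLOSURE = { [L → X P . X], [X → .] }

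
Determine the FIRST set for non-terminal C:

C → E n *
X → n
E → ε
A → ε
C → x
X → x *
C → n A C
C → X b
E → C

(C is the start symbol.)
{ 'n', 'x' }

FIRST sets of the other non-terminals involved (by the same procedure, iterated to a fixed point):
  FIRST(E) = { 'n', 'x', ε }
  FIRST(X) = { 'n', 'x' }

From C → E n *:
  - E is a non-terminal: add FIRST(E) \ {ε} = { 'n', 'x' }
    E is nullable, so continue to the next symbol
  - n is a terminal: add 'n' and stop
From C → x:
  - x is a terminal: add 'x' and stop
From C → n A C:
  - n is a terminal: add 'n' and stop
From C → X b:
  - X is a non-terminal: add FIRST(X) \ {ε} = { 'n', 'x' }
    X is not nullable, so stop

Collecting: FIRST(C) = { 'n', 'x' }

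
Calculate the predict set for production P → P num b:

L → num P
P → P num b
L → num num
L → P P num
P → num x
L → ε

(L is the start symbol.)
{ 'num' }

PREDICT(P → P num b) = (FIRST(RHS) \ {ε}) ∪ (FOLLOW(P) if ε ∈ FIRST(RHS), i.e. RHS ⇒* ε)
FIRST(P) = { 'num' }
FIRST(P num b) = { 'num' }
ε ∉ FIRST(P num b), so FOLLOW(P) is not added.
PREDICT(P → P num b) = { 'num' }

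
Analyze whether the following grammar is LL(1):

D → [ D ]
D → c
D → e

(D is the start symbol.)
Yes, the grammar is LL(1).

A grammar is LL(1) if for each non-terminal N with multiple productions, the predict sets of those productions are pairwise disjoint, where PREDICT(N → α) = (FIRST(α) \ {ε}) ∪ (FOLLOW(N) if α ⇒* ε).

For D:
  PREDICT(D → '[' D ']') = { '[' }
  PREDICT(D → c) = { 'c' }
  PREDICT(D → e) = { 'e' }

All predict sets are disjoint. The grammar IS LL(1).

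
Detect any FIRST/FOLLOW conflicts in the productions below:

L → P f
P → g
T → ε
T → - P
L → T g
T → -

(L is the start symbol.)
A FIRST/FOLLOW conflict occurs when a non-terminal N has a nullable alternative N → β (β ⇒* ε) and another alternative N → α with FIRST(α) ∩ FOLLOW(N) ≠ ∅: on such a lookahead the parser cannot decide between expanding α and letting N vanish via β.

Nullable non-terminals: T.

T: nullable alternative(s) T → ε; FOLLOW(T) = { 'g' }
  T → ε: FIRST \ {ε} = { } — this is the only nullable alternative, skip
  T → - P: FIRST \ {ε} = { '-' } — disjoint from FOLLOW(T)
  T → -: FIRST \ {ε} = { '-' } — disjoint from FOLLOW(T)

L, P have no nullable alternative, so no FIRST/FOLLOW check is needed there.

No FIRST/FOLLOW conflicts found.

Answer: No FIRST/FOLLOW conflicts.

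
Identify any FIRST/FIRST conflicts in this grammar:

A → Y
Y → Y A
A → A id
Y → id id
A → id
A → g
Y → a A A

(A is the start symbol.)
Yes. A → Y / A → A id on { 'a', 'id' }; A → Y / A → id on { 'id' }; A → A id / A → id on { 'id' }; A → A id / A → g on { 'g' }; Y → Y A / Y → id id on { 'id' }; Y → Y A / Y → a A A on { 'a' }

FIRST sets of the non-terminals at (or reachable through a nullable prefix from) the front of some alternative:
  FIRST(Y) = { 'a', 'id' }
  FIRST(A) = { 'a', 'g', 'id' }

Productions for A:
  A → Y: FIRST = { 'a', 'id' }
  A → A id: FIRST = { 'a', 'g', 'id' }
  A → id: FIRST = { 'id' }
  A → g: FIRST = { 'g' }
Productions for Y:
  Y → Y A: FIRST = { 'a', 'id' }
  Y → id id: FIRST = { 'id' }
  Y → a A A: FIRST = { 'a' }

Conflict for A: A → Y and A → A id
  Overlap: { 'a', 'id' }
Conflict for A: A → Y and A → id
  Overlap: { 'id' }
Conflict for A: A → A id and A → id
  Overlap: { 'id' }
Conflict for A: A → A id and A → g
  Overlap: { 'g' }
Conflict for Y: Y → Y A and Y → id id
  Overlap: { 'id' }
Conflict for Y: Y → Y A and Y → a A A
  Overlap: { 'a' }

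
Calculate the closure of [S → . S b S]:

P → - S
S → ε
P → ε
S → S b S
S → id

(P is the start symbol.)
{ [S → . S b S], [S → . id], [S → .] }

To compute CLOSURE, for each item [A → α.Bβ] where B is a non-terminal, add [B → .γ] for all productions B → γ; repeat for the newly added items until nothing changes.

Start with: [S → . S b S]
  [S → . S b S] has the dot before S: add [S → .], [S → . id]
No further items can be added.

CLOSURE = { [S → . S b S], [S → . id], [S → .] }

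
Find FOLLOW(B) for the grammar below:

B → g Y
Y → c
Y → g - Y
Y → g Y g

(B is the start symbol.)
{ $ }

B is the start symbol, so $ ∈ FOLLOW(B).
B does not occur on any right-hand side.

Taking the union: FOLLOW(B) = { $ }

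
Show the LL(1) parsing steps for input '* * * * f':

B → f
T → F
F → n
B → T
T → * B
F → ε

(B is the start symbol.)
Stack is shown with the top on the left.

Stack  Input        Action
--------------------------
B $    * * * * f $  output B → T
T $    * * * * f $  output T → * B
* B $  * * * * f $  match '*'
B $    * * * f $    output B → T
T $    * * * f $    output T → * B
* B $  * * * f $    match '*'
B $    * * f $      output B → T
T $    * * f $      output T → * B
* B $  * * f $      match '*'
B $    * f $        output B → T
T $    * f $        output T → * B
* B $  * f $        match '*'
B $    f $          output B → f
f $    f $          match 'f'
$      $            accept

The string is accepted.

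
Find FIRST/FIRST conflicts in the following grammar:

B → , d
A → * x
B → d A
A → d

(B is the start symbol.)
A FIRST/FIRST conflict occurs when two productions N → α and N → β for the same non-terminal have FIRST(α) ∩ FIRST(β) ≠ ∅ (with ε ∈ FIRST of a nullable right-hand side, so two nullable alternatives also conflict).

Productions for B:
  B → , d: FIRST = { ',' }
  B → d A: FIRST = { 'd' }
Productions for A:
  A → * x: FIRST = { '*' }
  A → d: FIRST = { 'd' }

All alternatives of each non-terminal have pairwise disjoint FIRST sets.

Answer: No FIRST/FIRST conflicts.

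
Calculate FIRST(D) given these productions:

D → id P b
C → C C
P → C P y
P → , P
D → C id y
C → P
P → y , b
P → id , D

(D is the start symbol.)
FIRST sets of the other non-terminals involved (by the same procedure, iterated to a fixed point):
  FIRST(C) = { ',', 'id', 'y' }

From D → id P b:
  - id is a terminal: add 'id' and stop
From D → C id y:
  - C is a non-terminal: add FIRST(C) \ {ε} = { ',', 'id', 'y' }
    C is not nullable, so stop

Collecting: FIRST(D) = { ',', 'id', 'y' }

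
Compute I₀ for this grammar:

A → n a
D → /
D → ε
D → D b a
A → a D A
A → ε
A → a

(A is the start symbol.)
{ [A → . a D A], [A → . a], [A → . n a], [A → .], [A' → . A] }

First, augment the grammar with A' → A
I₀ = CLOSURE({ [A' → . A] }):
  [A' → . A] has the dot before A: add [A → . n a], [A → . a D A], [A → .], [A → . a]
No further items can be added.

I₀ = { [A → . a D A], [A → . a], [A → . n a], [A → .], [A' → . A] }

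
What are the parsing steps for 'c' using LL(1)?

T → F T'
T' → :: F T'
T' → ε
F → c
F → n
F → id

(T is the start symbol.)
LL(1) parsing maintains a stack (initially the start symbol over $) and the input. At each step: if the stack top is a terminal, match it against the current input token; if it is a non-terminal N, replace it with the RHS of M[N, lookahead] (the unique production whose predict set contains the lookahead).

Stack is shown with the top on the left.

Stack   Input  Action
---------------------
T $     c $    output T → F T'
F T' $  c $    output F → c
c T' $  c $    match 'c'
T' $    $      output T' → ε
$       $      accept

The string is accepted.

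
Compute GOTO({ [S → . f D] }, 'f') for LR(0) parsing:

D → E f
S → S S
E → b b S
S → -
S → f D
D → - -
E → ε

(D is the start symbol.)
GOTO(I, 'f') = CLOSURE({ [A → αX.β] : [A → α.Xβ] ∈ I, X = 'f' })

Items with dot before 'f', with the dot advanced:
  [S → . f D] → [S → f . D]
Closure of the advanced items:
  [S → f . D] has the dot before D: add [D → . E f], [D → . - -]
  [D → . E f] has the dot before E: add [E → . b b S], [E → .]

GOTO = { [D → . - -], [D → . E f], [E → . b b S], [E → .], [S → f . D] }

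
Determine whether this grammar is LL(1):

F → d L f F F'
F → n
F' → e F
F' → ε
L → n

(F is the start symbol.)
A grammar is LL(1) if for each non-terminal N with multiple productions, the predict sets of those productions are pairwise disjoint, where PREDICT(N → α) = (FIRST(α) \ {ε}) ∪ (FOLLOW(N) if α ⇒* ε).

Relevant sets:
  FOLLOW(F') = { $, 'e' }

For F:
  PREDICT(F → d L f F F') = { 'd' }
  PREDICT(F → n) = { 'n' }
For F':
  PREDICT(F' → e F) = { 'e' }
  PREDICT(F' → ε) = { $, 'e' }
L has a single production, so nothing to check there.

Conflict found: Predict set conflict for F': { 'e' }
The grammar is NOT LL(1).

Answer: No. Predict set conflict for F': { 'e' }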